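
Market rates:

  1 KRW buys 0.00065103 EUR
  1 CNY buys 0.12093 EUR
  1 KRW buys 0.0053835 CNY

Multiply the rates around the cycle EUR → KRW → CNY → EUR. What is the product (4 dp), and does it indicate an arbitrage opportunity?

Around EUR → KRW → CNY → EUR: 1 ÷ 0.00065103 × 0.0053835 × 0.12093 = 0.999995
Product ≈ 1 (deviation 0.001%, within rounding noise).

1.0000 (no arbitrage)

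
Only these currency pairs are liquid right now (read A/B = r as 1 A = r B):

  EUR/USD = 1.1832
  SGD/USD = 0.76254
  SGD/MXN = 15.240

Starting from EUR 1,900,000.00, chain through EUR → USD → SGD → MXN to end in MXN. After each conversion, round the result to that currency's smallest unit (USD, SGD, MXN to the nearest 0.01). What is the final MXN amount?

EUR 1,900,000.00 × 1.1832 = USD 2,248,080.00
USD 2,248,080.00 ÷ 0.76254 = SGD 2,948,146.98
SGD 2,948,146.98 × 15.240 = MXN 44,929,759.98

MXN 44,929,759.98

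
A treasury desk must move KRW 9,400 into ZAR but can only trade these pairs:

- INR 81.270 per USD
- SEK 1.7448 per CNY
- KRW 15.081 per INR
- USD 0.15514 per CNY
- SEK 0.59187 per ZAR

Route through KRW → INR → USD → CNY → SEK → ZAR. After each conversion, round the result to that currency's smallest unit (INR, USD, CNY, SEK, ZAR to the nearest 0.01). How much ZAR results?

ZAR 145.74

KRW 9,400 ÷ 15.081 = INR 623.30
INR 623.30 ÷ 81.270 = USD 7.67
USD 7.67 ÷ 0.15514 = CNY 49.44
CNY 49.44 × 1.7448 = SEK 86.26
SEK 86.26 ÷ 0.59187 = ZAR 145.74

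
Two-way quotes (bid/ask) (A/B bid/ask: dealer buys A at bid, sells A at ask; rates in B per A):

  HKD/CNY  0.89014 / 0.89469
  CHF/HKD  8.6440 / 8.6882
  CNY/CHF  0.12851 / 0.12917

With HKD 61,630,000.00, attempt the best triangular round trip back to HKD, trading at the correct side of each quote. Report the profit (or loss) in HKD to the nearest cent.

Net result: HKD -249,826.00 (no profitable arbitrage after spreads)

Best loop HKD → CHF → CNY → HKD:
HKD 61,630,000.00 ÷ 8.6882 (buy CHF at ask) = CHF 7,093,529.15
CHF 7,093,529.15 ÷ 0.12917 (buy CNY at ask) = CNY 54,916,227.87
CNY 54,916,227.87 ÷ 0.89469 (buy HKD at ask) = HKD 61,380,174.00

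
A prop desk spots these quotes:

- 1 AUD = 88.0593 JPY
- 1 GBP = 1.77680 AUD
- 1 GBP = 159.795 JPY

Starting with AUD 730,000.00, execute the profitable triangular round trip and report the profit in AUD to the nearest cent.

Profit: AUD 15,542.27

Profitable loop is AUD → GBP → JPY → AUD:
AUD 730,000.00 ÷ 1.77680 = GBP 410,850.97
GBP 410,850.97 × 159.795 = JPY 65,651,930
JPY 65,651,930 ÷ 88.0593 = AUD 745,542.27
Profit = AUD 745,542.27 − AUD 730,000.00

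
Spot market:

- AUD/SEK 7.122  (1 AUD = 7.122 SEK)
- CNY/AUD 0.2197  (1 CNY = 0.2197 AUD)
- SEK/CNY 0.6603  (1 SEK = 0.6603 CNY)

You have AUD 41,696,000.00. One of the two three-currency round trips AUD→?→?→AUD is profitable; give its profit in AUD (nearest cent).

Profit: AUD 1,383,208.72

Profitable loop is AUD → SEK → CNY → AUD:
AUD 41,696,000.00 × 7.122 = SEK 296,958,912.00
SEK 296,958,912.00 × 0.6603 = CNY 196,081,969.59
CNY 196,081,969.59 × 0.2197 = AUD 43,079,208.72
Profit = AUD 43,079,208.72 − AUD 41,696,000.00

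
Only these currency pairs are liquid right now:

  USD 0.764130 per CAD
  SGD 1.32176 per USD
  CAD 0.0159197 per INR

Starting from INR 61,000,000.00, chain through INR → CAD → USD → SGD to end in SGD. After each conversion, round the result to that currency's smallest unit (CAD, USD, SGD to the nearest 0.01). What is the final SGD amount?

SGD 980,809.29

INR 61,000,000.00 × 0.0159197 = CAD 971,101.70
CAD 971,101.70 × 0.764130 = USD 742,047.94
USD 742,047.94 × 1.32176 = SGD 980,809.29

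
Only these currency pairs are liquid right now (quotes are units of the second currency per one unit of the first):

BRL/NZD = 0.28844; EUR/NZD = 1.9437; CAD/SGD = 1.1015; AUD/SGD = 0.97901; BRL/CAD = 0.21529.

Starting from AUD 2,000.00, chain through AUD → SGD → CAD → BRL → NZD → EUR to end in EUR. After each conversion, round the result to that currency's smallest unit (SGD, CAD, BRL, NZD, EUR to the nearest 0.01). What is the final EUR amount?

EUR 1,225.28

AUD 2,000.00 × 0.97901 = SGD 1,958.02
SGD 1,958.02 ÷ 1.1015 = CAD 1,777.59
CAD 1,777.59 ÷ 0.21529 = BRL 8,256.72
BRL 8,256.72 × 0.28844 = NZD 2,381.57
NZD 2,381.57 ÷ 1.9437 = EUR 1,225.28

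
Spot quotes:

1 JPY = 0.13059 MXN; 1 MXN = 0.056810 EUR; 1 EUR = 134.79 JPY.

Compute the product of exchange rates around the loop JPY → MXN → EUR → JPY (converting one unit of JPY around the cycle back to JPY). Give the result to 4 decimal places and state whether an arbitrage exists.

1.0000 (no arbitrage)

Around JPY → MXN → EUR → JPY: 1 × 0.13059 × 0.056810 × 134.79 = 0.999982
Product ≈ 1 (deviation 0.002%, within rounding noise).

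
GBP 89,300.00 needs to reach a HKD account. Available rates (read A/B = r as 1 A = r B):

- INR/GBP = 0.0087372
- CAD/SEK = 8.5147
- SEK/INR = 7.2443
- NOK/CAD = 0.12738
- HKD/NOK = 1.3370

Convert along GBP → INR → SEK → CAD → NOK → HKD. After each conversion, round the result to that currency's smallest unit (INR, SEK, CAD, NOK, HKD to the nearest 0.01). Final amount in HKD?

GBP 89,300.00 ÷ 0.0087372 = INR 10,220,665.66
INR 10,220,665.66 ÷ 7.2443 = SEK 1,410,856.21
SEK 1,410,856.21 ÷ 8.5147 = CAD 165,696.53
CAD 165,696.53 ÷ 0.12738 = NOK 1,300,804.91
NOK 1,300,804.91 ÷ 1.3370 = HKD 972,928.13

HKD 972,928.13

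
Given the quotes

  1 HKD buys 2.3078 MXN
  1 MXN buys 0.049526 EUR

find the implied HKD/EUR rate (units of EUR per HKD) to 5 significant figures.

1 HKD × 2.3078 = 2.3078 MXN
2.3078 MXN × 0.049526 = 0.114296 EUR

HKD/EUR = 0.11430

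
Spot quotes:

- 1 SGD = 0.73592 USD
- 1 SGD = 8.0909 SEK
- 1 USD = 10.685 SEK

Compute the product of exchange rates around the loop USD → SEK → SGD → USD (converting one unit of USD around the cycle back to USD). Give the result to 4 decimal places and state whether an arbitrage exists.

Around USD → SEK → SGD → USD: 1 × 10.685 ÷ 8.0909 × 0.73592 = 0.971870
Product < 1; profitable direction is USD → SGD → SEK → USD.

0.9719 (arbitrage exists)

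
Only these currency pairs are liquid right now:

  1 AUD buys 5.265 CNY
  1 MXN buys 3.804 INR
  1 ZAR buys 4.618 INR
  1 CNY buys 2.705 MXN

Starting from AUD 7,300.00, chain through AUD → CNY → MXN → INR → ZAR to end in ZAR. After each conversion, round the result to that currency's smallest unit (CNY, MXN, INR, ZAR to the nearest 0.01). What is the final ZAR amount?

ZAR 85,639.69

AUD 7,300.00 × 5.265 = CNY 38,434.50
CNY 38,434.50 × 2.705 = MXN 103,965.32
MXN 103,965.32 × 3.804 = INR 395,484.08
INR 395,484.08 ÷ 4.618 = ZAR 85,639.69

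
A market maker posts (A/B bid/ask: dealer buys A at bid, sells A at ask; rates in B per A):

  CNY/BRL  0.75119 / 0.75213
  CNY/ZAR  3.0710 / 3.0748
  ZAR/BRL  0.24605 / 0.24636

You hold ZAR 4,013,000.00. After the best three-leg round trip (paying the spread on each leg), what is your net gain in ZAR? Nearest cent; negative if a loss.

Best loop ZAR → BRL → CNY → ZAR:
ZAR 4,013,000.00 × 0.24605 (sell ZAR at bid) = BRL 987,398.65
BRL 987,398.65 ÷ 0.75213 (buy CNY at ask) = CNY 1,312,803.17
CNY 1,312,803.17 × 3.0710 (sell CNY at bid) = ZAR 4,031,618.54

Net profit: ZAR 18,618.54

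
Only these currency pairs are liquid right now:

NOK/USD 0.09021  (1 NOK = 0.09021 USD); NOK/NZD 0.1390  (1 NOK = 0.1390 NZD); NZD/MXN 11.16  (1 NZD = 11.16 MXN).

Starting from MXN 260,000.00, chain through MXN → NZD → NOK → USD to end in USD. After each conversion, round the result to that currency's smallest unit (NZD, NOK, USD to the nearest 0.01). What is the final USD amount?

USD 15,119.90

MXN 260,000.00 ÷ 11.16 = NZD 23,297.49
NZD 23,297.49 ÷ 0.1390 = NOK 167,607.84
NOK 167,607.84 × 0.09021 = USD 15,119.90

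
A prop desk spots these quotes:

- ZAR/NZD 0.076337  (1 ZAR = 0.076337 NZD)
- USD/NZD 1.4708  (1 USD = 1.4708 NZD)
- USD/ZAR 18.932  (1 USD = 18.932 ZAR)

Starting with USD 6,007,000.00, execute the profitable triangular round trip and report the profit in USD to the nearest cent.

Profit: USD 106,355.75

Profitable loop is USD → NZD → ZAR → USD:
USD 6,007,000.00 × 1.4708 = NZD 8,835,095.60
NZD 8,835,095.60 ÷ 0.076337 = ZAR 115,738,051.01
ZAR 115,738,051.01 ÷ 18.932 = USD 6,113,355.75
Profit = USD 6,113,355.75 − USD 6,007,000.00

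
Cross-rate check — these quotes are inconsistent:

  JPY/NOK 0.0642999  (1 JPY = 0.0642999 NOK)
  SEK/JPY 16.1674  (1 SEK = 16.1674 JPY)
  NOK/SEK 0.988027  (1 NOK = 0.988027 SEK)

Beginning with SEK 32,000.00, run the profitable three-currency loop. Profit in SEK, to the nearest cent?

Profitable loop is SEK → JPY → NOK → SEK:
SEK 32,000.00 × 16.1674 = JPY 517,357
JPY 517,357 × 0.0642999 = NOK 33,265.99
NOK 33,265.99 × 0.988027 = SEK 32,867.70
Profit = SEK 32,867.70 − SEK 32,000.00

Profit: SEK 867.70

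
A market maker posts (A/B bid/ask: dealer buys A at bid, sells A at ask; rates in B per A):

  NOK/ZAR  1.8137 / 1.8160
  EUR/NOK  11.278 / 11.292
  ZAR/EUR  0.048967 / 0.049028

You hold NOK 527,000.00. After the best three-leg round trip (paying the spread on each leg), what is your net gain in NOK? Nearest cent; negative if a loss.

Best loop NOK → ZAR → EUR → NOK:
NOK 527,000.00 × 1.8137 (sell NOK at bid) = ZAR 955,819.90
ZAR 955,819.90 × 0.048967 (sell ZAR at bid) = EUR 46,803.63
EUR 46,803.63 × 11.278 (sell EUR at bid) = NOK 527,851.37

Net profit: NOK 851.37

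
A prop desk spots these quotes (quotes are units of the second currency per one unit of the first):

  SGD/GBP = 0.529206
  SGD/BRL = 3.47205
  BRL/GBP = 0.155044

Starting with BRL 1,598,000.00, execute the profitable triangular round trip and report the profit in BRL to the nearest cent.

Profit: BRL 27,522.37

Profitable loop is BRL → GBP → SGD → BRL:
BRL 1,598,000.00 × 0.155044 = GBP 247,760.31
GBP 247,760.31 ÷ 0.529206 = SGD 468,173.66
SGD 468,173.66 × 3.47205 = BRL 1,625,522.37
Profit = BRL 1,625,522.37 − BRL 1,598,000.00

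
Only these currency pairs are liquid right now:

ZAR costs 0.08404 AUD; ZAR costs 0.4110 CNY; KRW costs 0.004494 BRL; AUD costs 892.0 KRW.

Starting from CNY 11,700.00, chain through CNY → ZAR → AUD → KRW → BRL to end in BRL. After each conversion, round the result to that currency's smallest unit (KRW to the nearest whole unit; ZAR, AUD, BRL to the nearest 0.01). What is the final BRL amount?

BRL 9,590.21

CNY 11,700.00 ÷ 0.4110 = ZAR 28,467.15
ZAR 28,467.15 × 0.08404 = AUD 2,392.38
AUD 2,392.38 × 892.0 = KRW 2,134,003
KRW 2,134,003 × 0.004494 = BRL 9,590.21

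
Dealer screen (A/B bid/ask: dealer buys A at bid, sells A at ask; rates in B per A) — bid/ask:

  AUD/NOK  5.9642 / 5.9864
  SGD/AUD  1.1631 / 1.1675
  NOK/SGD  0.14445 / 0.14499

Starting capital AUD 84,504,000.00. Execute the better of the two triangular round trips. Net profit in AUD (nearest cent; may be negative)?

Best loop AUD → NOK → SGD → AUD:
AUD 84,504,000.00 × 5.9642 (sell AUD at bid) = NOK 503,998,756.80
NOK 503,998,756.80 × 0.14445 (sell NOK at bid) = SGD 72,802,620.42
SGD 72,802,620.42 × 1.1631 (sell SGD at bid) = AUD 84,676,727.81

Net profit: AUD 172,727.81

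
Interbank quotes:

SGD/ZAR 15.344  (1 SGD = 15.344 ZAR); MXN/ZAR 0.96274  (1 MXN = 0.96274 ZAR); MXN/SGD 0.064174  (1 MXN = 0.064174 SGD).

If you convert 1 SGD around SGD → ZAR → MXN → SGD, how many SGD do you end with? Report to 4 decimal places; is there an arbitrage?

1.0228 (arbitrage exists)

Around SGD → ZAR → MXN → SGD: 1 × 15.344 ÷ 0.96274 × 0.064174 = 1.022795
Product > 1; profitable direction is SGD → ZAR → MXN → SGD.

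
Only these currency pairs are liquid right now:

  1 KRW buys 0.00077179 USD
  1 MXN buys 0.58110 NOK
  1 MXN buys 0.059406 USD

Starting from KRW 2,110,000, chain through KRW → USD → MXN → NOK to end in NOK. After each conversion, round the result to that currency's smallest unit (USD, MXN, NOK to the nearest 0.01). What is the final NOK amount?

KRW 2,110,000 × 0.00077179 = USD 1,628.48
USD 1,628.48 ÷ 0.059406 = MXN 27,412.72
MXN 27,412.72 × 0.58110 = NOK 15,929.53

NOK 15,929.53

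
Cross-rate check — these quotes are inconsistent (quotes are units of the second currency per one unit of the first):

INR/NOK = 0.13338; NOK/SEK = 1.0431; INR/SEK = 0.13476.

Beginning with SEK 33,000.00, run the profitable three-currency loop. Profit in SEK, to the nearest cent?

Profitable loop is SEK → INR → NOK → SEK:
SEK 33,000.00 ÷ 0.13476 = INR 244,879.79
INR 244,879.79 × 0.13338 = NOK 32,662.07
NOK 32,662.07 × 1.0431 = SEK 34,069.80
Profit = SEK 34,069.80 − SEK 33,000.00

Profit: SEK 1,069.80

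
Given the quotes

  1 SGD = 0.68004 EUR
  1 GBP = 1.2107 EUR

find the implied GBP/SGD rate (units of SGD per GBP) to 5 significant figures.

1 GBP × 1.2107 = 1.2107 EUR
1.2107 EUR ÷ 0.68004 = 1.78034 SGD

GBP/SGD = 1.7803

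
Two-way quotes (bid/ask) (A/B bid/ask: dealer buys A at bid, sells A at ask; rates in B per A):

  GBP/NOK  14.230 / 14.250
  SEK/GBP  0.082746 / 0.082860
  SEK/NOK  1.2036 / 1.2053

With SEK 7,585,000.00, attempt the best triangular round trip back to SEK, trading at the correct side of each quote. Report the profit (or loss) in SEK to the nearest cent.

Best loop SEK → NOK → GBP → SEK:
SEK 7,585,000.00 × 1.2036 (sell SEK at bid) = NOK 9,129,306.00
NOK 9,129,306.00 ÷ 14.250 (buy GBP at ask) = GBP 640,653.05
GBP 640,653.05 ÷ 0.082860 (buy SEK at ask) = SEK 7,731,752.99

Net profit: SEK 146,752.99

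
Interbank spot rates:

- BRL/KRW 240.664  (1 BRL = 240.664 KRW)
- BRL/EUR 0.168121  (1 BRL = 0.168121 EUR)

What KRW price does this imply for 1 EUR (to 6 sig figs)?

EUR/KRW = 1431.49

1 EUR ÷ 0.168121 = 5.9481 BRL
5.9481 BRL × 240.664 = 1431.49 KRW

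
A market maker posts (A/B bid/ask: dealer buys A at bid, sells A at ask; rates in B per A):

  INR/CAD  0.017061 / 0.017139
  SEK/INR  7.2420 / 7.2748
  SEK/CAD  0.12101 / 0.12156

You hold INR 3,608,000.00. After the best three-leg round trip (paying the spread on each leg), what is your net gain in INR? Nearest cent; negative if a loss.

Net profit: INR 59,235.84

Best loop INR → CAD → SEK → INR:
INR 3,608,000.00 × 0.017061 (sell INR at bid) = CAD 61,556.09
CAD 61,556.09 ÷ 0.12156 (buy SEK at ask) = SEK 506,384.40
SEK 506,384.40 × 7.2420 (sell SEK at bid) = INR 3,667,235.84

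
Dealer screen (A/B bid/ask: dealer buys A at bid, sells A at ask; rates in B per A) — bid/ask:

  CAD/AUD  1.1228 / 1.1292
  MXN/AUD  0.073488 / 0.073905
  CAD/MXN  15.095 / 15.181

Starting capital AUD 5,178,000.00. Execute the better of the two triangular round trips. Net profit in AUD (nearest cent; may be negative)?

Net profit: AUD 3,914.57

Best loop AUD → MXN → CAD → AUD:
AUD 5,178,000.00 ÷ 0.073905 (buy MXN at ask) = MXN 70,062,918.61
MXN 70,062,918.61 ÷ 15.181 (buy CAD at ask) = CAD 4,615,171.50
CAD 4,615,171.50 × 1.1228 (sell CAD at bid) = AUD 5,181,914.57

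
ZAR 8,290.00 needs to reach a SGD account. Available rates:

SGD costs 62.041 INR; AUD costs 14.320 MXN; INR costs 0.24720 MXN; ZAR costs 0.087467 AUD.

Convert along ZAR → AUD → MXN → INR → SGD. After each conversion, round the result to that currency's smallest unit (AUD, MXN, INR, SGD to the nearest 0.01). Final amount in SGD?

ZAR 8,290.00 × 0.087467 = AUD 725.10
AUD 725.10 × 14.320 = MXN 10,383.43
MXN 10,383.43 ÷ 0.24720 = INR 42,004.17
INR 42,004.17 ÷ 62.041 = SGD 677.04

SGD 677.04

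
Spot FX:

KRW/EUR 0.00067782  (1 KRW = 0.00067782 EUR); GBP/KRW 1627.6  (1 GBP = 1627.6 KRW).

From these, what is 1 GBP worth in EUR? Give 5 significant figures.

GBP/EUR = 1.1032

1 GBP × 1627.6 = 1627.6 KRW
1627.6 KRW × 0.00067782 = 1.10322 EUR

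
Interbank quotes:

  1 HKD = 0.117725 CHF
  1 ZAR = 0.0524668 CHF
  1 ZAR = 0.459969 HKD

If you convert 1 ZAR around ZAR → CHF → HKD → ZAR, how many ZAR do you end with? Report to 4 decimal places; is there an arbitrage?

Around ZAR → CHF → HKD → ZAR: 1 × 0.0524668 ÷ 0.117725 ÷ 0.459969 = 0.968919
Product < 1; profitable direction is ZAR → HKD → CHF → ZAR.

0.9689 (arbitrage exists)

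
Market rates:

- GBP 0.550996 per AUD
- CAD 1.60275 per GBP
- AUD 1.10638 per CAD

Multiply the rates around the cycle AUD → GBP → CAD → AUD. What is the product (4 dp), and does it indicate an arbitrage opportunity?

0.9771 (arbitrage exists)

Around AUD → GBP → CAD → AUD: 1 × 0.550996 × 1.60275 × 1.10638 = 0.977054
Product < 1; profitable direction is AUD → CAD → GBP → AUD.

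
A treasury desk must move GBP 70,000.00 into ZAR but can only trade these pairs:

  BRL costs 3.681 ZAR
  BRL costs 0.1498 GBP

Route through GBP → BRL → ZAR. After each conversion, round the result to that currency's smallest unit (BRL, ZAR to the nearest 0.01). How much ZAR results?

ZAR 1,720,093.46

GBP 70,000.00 ÷ 0.1498 = BRL 467,289.72
BRL 467,289.72 × 3.681 = ZAR 1,720,093.46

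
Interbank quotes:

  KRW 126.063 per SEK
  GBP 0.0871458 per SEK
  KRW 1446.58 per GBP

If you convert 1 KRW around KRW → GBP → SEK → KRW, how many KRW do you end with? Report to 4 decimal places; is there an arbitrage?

1.0000 (no arbitrage)

Around KRW → GBP → SEK → KRW: 1 ÷ 1446.58 ÷ 0.0871458 × 126.063 = 0.999997
Product ≈ 1 (deviation 0.000%, within rounding noise).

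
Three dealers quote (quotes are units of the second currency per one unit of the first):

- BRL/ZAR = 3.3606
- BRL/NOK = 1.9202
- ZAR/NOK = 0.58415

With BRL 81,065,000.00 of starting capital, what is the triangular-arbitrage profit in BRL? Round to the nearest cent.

Profitable loop is BRL → ZAR → NOK → BRL:
BRL 81,065,000.00 × 3.3606 = ZAR 272,427,039.00
ZAR 272,427,039.00 × 0.58415 = NOK 159,138,254.83
NOK 159,138,254.83 ÷ 1.9202 = BRL 82,875,874.82
Profit = BRL 82,875,874.82 − BRL 81,065,000.00

Profit: BRL 1,810,874.82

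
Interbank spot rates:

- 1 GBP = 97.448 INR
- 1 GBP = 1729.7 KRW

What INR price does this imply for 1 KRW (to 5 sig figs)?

1 KRW ÷ 1729.7 = 0.000578135 GBP
0.000578135 GBP × 97.448 = 0.0563381 INR

KRW/INR = 0.056338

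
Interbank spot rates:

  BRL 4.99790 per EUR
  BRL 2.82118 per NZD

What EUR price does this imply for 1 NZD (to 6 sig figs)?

NZD/EUR = 0.564473

1 NZD × 2.82118 = 2.82118 BRL
2.82118 BRL ÷ 4.99790 = 0.564473 EUR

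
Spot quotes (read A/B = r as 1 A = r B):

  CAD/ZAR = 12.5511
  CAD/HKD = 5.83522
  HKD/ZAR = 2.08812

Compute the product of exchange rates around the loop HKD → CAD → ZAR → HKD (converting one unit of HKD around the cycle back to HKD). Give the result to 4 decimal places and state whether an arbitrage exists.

1.0301 (arbitrage exists)

Around HKD → CAD → ZAR → HKD: 1 ÷ 5.83522 × 12.5511 ÷ 2.08812 = 1.030076
Product > 1; profitable direction is HKD → CAD → ZAR → HKD.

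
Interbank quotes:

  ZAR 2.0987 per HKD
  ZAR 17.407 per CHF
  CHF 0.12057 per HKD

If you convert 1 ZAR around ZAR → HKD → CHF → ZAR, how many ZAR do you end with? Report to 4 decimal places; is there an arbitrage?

1.0000 (no arbitrage)

Around ZAR → HKD → CHF → ZAR: 1 ÷ 2.0987 × 0.12057 × 17.407 = 1.000030
Product ≈ 1 (deviation 0.003%, within rounding noise).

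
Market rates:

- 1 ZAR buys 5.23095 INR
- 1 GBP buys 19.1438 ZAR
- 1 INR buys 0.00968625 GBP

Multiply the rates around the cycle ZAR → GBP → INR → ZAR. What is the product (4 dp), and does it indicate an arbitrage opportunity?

1.0309 (arbitrage exists)

Around ZAR → GBP → INR → ZAR: 1 ÷ 19.1438 ÷ 0.00968625 ÷ 5.23095 = 1.030945
Product > 1; profitable direction is ZAR → GBP → INR → ZAR.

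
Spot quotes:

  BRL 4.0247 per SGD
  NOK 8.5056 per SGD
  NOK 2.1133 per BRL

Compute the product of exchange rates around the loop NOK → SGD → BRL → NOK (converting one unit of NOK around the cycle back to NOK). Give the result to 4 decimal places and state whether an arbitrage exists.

1.0000 (no arbitrage)

Around NOK → SGD → BRL → NOK: 1 ÷ 8.5056 × 4.0247 × 2.1133 = 0.999976
Product ≈ 1 (deviation 0.002%, within rounding noise).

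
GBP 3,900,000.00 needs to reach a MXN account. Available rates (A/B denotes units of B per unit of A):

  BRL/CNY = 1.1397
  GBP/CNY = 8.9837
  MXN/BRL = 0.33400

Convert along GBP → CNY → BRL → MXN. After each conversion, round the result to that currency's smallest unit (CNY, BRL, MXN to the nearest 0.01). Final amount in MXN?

GBP 3,900,000.00 × 8.9837 = CNY 35,036,430.00
CNY 35,036,430.00 ÷ 1.1397 = BRL 30,741,800.47
BRL 30,741,800.47 ÷ 0.33400 = MXN 92,041,318.77

MXN 92,041,318.77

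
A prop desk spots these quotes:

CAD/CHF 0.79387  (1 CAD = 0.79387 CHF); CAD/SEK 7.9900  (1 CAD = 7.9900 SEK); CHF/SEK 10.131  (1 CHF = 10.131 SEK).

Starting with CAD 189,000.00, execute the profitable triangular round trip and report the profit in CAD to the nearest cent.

Profitable loop is CAD → CHF → SEK → CAD:
CAD 189,000.00 × 0.79387 = CHF 150,041.43
CHF 150,041.43 × 10.131 = SEK 1,520,069.73
SEK 1,520,069.73 ÷ 7.9900 = CAD 190,246.52
Profit = CAD 190,246.52 − CAD 189,000.00

Profit: CAD 1,246.52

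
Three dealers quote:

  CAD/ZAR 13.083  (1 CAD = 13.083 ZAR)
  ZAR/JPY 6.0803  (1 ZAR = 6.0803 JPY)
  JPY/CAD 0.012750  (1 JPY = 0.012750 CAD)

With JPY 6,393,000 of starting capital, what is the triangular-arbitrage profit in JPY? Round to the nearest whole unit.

Profit: JPY 91,063

Profitable loop is JPY → CAD → ZAR → JPY:
JPY 6,393,000 × 0.012750 = CAD 81,510.75
CAD 81,510.75 × 13.083 = ZAR 1,066,405.14
ZAR 1,066,405.14 × 6.0803 = JPY 6,484,063
Profit = JPY 6,484,063 − JPY 6,393,000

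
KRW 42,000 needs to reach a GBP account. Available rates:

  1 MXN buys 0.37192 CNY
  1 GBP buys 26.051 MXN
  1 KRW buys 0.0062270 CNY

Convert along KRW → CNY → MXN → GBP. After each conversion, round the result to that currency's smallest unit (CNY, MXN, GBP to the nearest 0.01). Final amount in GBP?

KRW 42,000 × 0.0062270 = CNY 261.53
CNY 261.53 ÷ 0.37192 = MXN 703.19
MXN 703.19 ÷ 26.051 = GBP 26.99

GBP 26.99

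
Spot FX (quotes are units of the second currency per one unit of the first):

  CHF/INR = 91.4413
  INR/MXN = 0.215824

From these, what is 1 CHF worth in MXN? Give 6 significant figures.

CHF/MXN = 19.7352

1 CHF × 91.4413 = 91.4413 INR
91.4413 INR × 0.215824 = 19.7352 MXN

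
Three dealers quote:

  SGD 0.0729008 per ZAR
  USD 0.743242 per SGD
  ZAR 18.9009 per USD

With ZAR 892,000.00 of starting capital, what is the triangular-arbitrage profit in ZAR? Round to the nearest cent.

Profitable loop is ZAR → SGD → USD → ZAR:
ZAR 892,000.00 × 0.0729008 = SGD 65,027.51
SGD 65,027.51 × 0.743242 = USD 48,331.18
USD 48,331.18 × 18.9009 = ZAR 913,502.79
Profit = ZAR 913,502.79 − ZAR 892,000.00

Profit: ZAR 21,502.79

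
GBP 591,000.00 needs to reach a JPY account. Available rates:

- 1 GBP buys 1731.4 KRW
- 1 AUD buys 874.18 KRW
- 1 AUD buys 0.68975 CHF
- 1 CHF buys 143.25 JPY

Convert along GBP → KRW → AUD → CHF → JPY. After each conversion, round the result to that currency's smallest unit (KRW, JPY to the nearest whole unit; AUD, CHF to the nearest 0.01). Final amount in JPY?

GBP 591,000.00 × 1731.4 = KRW 1,023,257,400
KRW 1,023,257,400 ÷ 874.18 = AUD 1,170,533.99
AUD 1,170,533.99 × 0.68975 = CHF 807,375.82
CHF 807,375.82 × 143.25 = JPY 115,656,586

JPY 115,656,586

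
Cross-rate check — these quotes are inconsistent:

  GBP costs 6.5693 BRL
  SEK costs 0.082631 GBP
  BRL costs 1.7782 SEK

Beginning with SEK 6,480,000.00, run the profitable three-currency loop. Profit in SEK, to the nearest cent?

Profit: SEK 233,241.89

Profitable loop is SEK → BRL → GBP → SEK:
SEK 6,480,000.00 ÷ 1.7782 = BRL 3,644,134.52
BRL 3,644,134.52 ÷ 6.5693 = GBP 554,721.89
GBP 554,721.89 ÷ 0.082631 = SEK 6,713,241.89
Profit = SEK 6,713,241.89 − SEK 6,480,000.00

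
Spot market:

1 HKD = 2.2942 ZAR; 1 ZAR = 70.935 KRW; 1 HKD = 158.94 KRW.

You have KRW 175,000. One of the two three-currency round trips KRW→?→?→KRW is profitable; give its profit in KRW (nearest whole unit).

Profitable loop is KRW → HKD → ZAR → KRW:
KRW 175,000 ÷ 158.94 = HKD 1,101.04
HKD 1,101.04 × 2.2942 = ZAR 2,526.02
ZAR 2,526.02 × 70.935 = KRW 179,183
Profit = KRW 179,183 − KRW 175,000

Profit: KRW 4,183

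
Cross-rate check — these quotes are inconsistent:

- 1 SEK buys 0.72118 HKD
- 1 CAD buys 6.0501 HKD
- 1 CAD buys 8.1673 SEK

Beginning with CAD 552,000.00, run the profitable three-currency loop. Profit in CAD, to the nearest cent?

Profit: CAD 14,995.29

Profitable loop is CAD → HKD → SEK → CAD:
CAD 552,000.00 × 6.0501 = HKD 3,339,655.20
HKD 3,339,655.20 ÷ 0.72118 = SEK 4,630,820.60
SEK 4,630,820.60 ÷ 8.1673 = CAD 566,995.29
Profit = CAD 566,995.29 − CAD 552,000.00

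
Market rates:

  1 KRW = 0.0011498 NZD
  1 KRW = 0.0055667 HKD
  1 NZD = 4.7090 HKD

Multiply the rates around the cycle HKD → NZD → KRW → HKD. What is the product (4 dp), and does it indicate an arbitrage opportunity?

1.0281 (arbitrage exists)

Around HKD → NZD → KRW → HKD: 1 ÷ 4.7090 ÷ 0.0011498 × 0.0055667 = 1.028127
Product > 1; profitable direction is HKD → NZD → KRW → HKD.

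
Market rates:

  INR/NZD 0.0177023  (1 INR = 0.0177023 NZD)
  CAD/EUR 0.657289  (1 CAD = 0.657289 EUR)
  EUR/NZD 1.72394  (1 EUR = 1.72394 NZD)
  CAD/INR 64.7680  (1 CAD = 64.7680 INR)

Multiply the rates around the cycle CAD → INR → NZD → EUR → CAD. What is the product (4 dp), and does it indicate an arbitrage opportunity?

1.0118 (arbitrage exists)

Around CAD → INR → NZD → EUR → CAD: 1 × 64.7680 × 0.0177023 ÷ 1.72394 ÷ 0.657289 = 1.011840
Product > 1; profitable direction is CAD → INR → NZD → EUR → CAD.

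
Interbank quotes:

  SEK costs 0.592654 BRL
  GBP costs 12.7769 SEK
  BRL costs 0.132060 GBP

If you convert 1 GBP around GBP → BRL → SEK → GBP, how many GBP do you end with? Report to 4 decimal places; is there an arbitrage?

1.0000 (no arbitrage)

Around GBP → BRL → SEK → GBP: 1 ÷ 0.132060 ÷ 0.592654 ÷ 12.7769 = 1.000005
Product ≈ 1 (deviation 0.000%, within rounding noise).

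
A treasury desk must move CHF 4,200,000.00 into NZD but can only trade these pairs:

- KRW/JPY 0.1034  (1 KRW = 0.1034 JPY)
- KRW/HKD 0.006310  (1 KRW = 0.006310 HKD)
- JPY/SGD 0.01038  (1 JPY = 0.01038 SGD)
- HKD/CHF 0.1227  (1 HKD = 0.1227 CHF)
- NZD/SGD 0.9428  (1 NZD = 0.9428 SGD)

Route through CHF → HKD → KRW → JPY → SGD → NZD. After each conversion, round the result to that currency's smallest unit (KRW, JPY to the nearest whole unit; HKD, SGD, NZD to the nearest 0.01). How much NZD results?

CHF 4,200,000.00 ÷ 0.1227 = HKD 34,229,828.85
HKD 34,229,828.85 ÷ 0.006310 = KRW 5,424,695,539
KRW 5,424,695,539 × 0.1034 = JPY 560,913,519
JPY 560,913,519 × 0.01038 = SGD 5,822,282.33
SGD 5,822,282.33 ÷ 0.9428 = NZD 6,175,522.20

NZD 6,175,522.20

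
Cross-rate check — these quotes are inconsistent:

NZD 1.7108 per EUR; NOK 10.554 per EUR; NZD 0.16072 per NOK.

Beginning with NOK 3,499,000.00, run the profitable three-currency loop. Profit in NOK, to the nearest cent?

Profit: NOK 30,036.66

Profitable loop is NOK → EUR → NZD → NOK:
NOK 3,499,000.00 ÷ 10.554 = EUR 331,533.07
EUR 331,533.07 × 1.7108 = NZD 567,186.77
NZD 567,186.77 ÷ 0.16072 = NOK 3,529,036.66
Profit = NOK 3,529,036.66 − NOK 3,499,000.00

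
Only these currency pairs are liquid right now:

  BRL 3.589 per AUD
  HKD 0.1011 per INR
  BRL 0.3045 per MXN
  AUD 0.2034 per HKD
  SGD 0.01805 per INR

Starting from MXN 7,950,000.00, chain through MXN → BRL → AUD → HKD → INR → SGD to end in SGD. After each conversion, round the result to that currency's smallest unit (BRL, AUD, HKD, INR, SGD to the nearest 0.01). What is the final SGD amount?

SGD 592,046.85

MXN 7,950,000.00 × 0.3045 = BRL 2,420,775.00
BRL 2,420,775.00 ÷ 3.589 = AUD 674,498.47
AUD 674,498.47 ÷ 0.2034 = HKD 3,316,118.34
HKD 3,316,118.34 ÷ 0.1011 = INR 32,800,379.23
INR 32,800,379.23 × 0.01805 = SGD 592,046.85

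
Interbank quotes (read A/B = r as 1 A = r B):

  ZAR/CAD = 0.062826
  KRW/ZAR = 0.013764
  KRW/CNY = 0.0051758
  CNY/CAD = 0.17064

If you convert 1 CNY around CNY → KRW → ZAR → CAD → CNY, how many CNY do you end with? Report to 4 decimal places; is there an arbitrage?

Around CNY → KRW → ZAR → CAD → CNY: 1 ÷ 0.0051758 × 0.013764 × 0.062826 ÷ 0.17064 = 0.979097
Product < 1; profitable direction is CNY → CAD → ZAR → KRW → CNY.

0.9791 (arbitrage exists)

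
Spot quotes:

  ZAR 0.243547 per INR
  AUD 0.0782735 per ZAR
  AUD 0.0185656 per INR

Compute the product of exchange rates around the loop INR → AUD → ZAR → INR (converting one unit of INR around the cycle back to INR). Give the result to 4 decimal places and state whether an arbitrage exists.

0.9739 (arbitrage exists)

Around INR → AUD → ZAR → INR: 1 × 0.0185656 ÷ 0.0782735 ÷ 0.243547 = 0.973893
Product < 1; profitable direction is INR → ZAR → AUD → INR.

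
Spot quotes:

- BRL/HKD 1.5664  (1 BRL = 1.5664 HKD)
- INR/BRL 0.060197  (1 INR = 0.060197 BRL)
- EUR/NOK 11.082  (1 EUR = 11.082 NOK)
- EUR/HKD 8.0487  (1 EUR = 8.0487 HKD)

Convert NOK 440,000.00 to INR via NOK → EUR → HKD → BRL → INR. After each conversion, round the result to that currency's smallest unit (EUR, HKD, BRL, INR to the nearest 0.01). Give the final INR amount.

INR 3,389,086.83

NOK 440,000.00 ÷ 11.082 = EUR 39,704.02
EUR 39,704.02 × 8.0487 = HKD 319,565.75
HKD 319,565.75 ÷ 1.5664 = BRL 204,012.86
BRL 204,012.86 ÷ 0.060197 = INR 3,389,086.83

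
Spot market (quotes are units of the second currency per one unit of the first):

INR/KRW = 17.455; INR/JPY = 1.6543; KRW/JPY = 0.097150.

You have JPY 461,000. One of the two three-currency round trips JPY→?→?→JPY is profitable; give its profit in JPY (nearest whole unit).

Profit: JPY 11,552

Profitable loop is JPY → INR → KRW → JPY:
JPY 461,000 ÷ 1.6543 = INR 278,667.71
INR 278,667.71 × 17.455 = KRW 4,864,145
KRW 4,864,145 × 0.097150 = JPY 472,552
Profit = JPY 472,552 − JPY 461,000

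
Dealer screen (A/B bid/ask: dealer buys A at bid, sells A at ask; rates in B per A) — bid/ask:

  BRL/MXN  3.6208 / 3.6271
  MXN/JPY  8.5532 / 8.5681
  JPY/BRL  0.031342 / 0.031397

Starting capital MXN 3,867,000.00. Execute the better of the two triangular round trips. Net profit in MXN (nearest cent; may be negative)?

Net profit: MXN 96,163.26

Best loop MXN → BRL → JPY → MXN:
MXN 3,867,000.00 ÷ 3.6271 (buy BRL at ask) = BRL 1,066,140.99
BRL 1,066,140.99 ÷ 0.031397 (buy JPY at ask) = JPY 33,956,779
JPY 33,956,779 ÷ 8.5681 (buy MXN at ask) = MXN 3,963,163.26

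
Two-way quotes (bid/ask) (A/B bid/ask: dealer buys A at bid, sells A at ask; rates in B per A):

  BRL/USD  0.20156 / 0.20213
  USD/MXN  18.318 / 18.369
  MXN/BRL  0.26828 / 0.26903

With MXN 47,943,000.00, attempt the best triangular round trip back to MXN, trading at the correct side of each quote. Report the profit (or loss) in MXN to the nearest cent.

Net profit: MXN 53,349.20

Best loop MXN → USD → BRL → MXN:
MXN 47,943,000.00 ÷ 18.369 (buy USD at ask) = USD 2,609,995.10
USD 2,609,995.10 ÷ 0.20213 (buy BRL at ask) = BRL 12,912,457.83
BRL 12,912,457.83 ÷ 0.26903 (buy MXN at ask) = MXN 47,996,349.20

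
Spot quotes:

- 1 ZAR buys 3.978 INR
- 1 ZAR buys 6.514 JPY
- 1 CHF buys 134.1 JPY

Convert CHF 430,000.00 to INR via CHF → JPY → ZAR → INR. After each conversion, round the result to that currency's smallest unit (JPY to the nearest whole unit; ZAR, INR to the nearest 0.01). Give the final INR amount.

INR 35,213,910.66

CHF 430,000.00 × 134.1 = JPY 57,663,000
JPY 57,663,000 ÷ 6.514 = ZAR 8,852,164.57
ZAR 8,852,164.57 × 3.978 = INR 35,213,910.66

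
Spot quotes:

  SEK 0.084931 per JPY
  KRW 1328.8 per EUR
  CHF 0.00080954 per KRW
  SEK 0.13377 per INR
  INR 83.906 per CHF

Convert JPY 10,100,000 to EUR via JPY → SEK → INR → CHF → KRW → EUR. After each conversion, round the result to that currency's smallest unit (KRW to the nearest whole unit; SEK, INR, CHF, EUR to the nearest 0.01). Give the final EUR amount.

JPY 10,100,000 × 0.084931 = SEK 857,803.10
SEK 857,803.10 ÷ 0.13377 = INR 6,412,522.24
INR 6,412,522.24 ÷ 83.906 = CHF 76,425.07
CHF 76,425.07 ÷ 0.00080954 = KRW 94,405,551
KRW 94,405,551 ÷ 1328.8 = EUR 71,045.72

EUR 71,045.72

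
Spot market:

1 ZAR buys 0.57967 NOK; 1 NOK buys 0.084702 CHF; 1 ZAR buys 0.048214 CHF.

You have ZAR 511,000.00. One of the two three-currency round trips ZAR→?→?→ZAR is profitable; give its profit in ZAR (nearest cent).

Profit: ZAR 9,381.95

Profitable loop is ZAR → NOK → CHF → ZAR:
ZAR 511,000.00 × 0.57967 = NOK 296,211.37
NOK 296,211.37 × 0.084702 = CHF 25,089.70
CHF 25,089.70 ÷ 0.048214 = ZAR 520,381.95
Profit = ZAR 520,381.95 − ZAR 511,000.00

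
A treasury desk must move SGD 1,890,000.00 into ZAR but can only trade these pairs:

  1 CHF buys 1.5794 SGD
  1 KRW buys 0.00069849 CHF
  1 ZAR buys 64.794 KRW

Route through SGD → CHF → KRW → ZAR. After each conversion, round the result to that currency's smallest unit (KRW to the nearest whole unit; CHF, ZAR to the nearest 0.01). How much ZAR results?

SGD 1,890,000.00 ÷ 1.5794 = CHF 1,196,656.96
CHF 1,196,656.96 ÷ 0.00069849 = KRW 1,713,205,572
KRW 1,713,205,572 ÷ 64.794 = ZAR 26,440,805.82

ZAR 26,440,805.82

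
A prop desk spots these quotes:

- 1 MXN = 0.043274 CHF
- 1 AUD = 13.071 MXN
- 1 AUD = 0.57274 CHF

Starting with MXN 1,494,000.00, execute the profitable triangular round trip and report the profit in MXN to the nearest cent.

Profit: MXN 18,767.75

Profitable loop is MXN → AUD → CHF → MXN:
MXN 1,494,000.00 ÷ 13.071 = AUD 114,298.83
AUD 114,298.83 × 0.57274 = CHF 65,463.51
CHF 65,463.51 ÷ 0.043274 = MXN 1,512,767.75
Profit = MXN 1,512,767.75 − MXN 1,494,000.00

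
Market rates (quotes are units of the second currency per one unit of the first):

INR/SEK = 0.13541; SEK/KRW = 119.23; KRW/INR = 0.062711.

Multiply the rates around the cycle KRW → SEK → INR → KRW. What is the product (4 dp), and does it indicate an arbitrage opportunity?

Around KRW → SEK → INR → KRW: 1 ÷ 119.23 ÷ 0.13541 ÷ 0.062711 = 0.987688
Product < 1; profitable direction is KRW → INR → SEK → KRW.

0.9877 (arbitrage exists)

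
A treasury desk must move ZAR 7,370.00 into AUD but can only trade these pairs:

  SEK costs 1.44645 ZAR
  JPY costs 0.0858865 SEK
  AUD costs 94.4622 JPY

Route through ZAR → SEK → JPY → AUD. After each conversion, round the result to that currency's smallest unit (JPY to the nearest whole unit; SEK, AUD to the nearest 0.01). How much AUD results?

AUD 628.03

ZAR 7,370.00 ÷ 1.44645 = SEK 5,095.23
SEK 5,095.23 ÷ 0.0858865 = JPY 59,325
JPY 59,325 ÷ 94.4622 = AUD 628.03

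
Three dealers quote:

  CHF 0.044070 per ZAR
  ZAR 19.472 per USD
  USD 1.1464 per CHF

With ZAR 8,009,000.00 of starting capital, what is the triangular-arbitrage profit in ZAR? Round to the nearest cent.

Profitable loop is ZAR → USD → CHF → ZAR:
ZAR 8,009,000.00 ÷ 19.472 = USD 411,308.55
USD 411,308.55 ÷ 1.1464 = CHF 358,782.75
CHF 358,782.75 ÷ 0.044070 = ZAR 8,141,201.52
Profit = ZAR 8,141,201.52 − ZAR 8,009,000.00

Profit: ZAR 132,201.52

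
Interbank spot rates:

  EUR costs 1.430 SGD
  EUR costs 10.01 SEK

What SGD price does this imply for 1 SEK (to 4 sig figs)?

SEK/SGD = 0.1429

1 SEK ÷ 10.01 = 0.0999001 EUR
0.0999001 EUR × 1.430 = 0.142857 SGD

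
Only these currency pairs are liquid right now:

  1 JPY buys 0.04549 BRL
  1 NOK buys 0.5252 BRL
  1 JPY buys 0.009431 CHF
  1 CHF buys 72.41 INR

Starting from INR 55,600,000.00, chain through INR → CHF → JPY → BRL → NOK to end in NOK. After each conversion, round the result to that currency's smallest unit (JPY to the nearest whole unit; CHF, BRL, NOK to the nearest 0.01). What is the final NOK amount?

NOK 7,051,958.02

INR 55,600,000.00 ÷ 72.41 = CHF 767,849.74
CHF 767,849.74 ÷ 0.009431 = JPY 81,417,638
JPY 81,417,638 × 0.04549 = BRL 3,703,688.35
BRL 3,703,688.35 ÷ 0.5252 = NOK 7,051,958.02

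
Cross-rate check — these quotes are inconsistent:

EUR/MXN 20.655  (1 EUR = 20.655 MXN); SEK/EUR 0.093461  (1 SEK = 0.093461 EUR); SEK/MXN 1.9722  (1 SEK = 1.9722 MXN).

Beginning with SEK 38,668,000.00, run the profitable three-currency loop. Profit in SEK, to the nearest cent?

Profitable loop is SEK → MXN → EUR → SEK:
SEK 38,668,000.00 × 1.9722 = MXN 76,261,029.60
MXN 76,261,029.60 ÷ 20.655 = EUR 3,692,134.09
EUR 3,692,134.09 ÷ 0.093461 = SEK 39,504,542.95
Profit = SEK 39,504,542.95 − SEK 38,668,000.00

Profit: SEK 836,542.95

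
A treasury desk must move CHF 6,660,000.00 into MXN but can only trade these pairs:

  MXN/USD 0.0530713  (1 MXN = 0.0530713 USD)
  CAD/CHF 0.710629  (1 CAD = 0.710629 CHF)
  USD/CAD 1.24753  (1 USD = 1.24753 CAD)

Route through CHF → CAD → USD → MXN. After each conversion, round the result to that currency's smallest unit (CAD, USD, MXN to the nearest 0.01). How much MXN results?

CHF 6,660,000.00 ÷ 0.710629 = CAD 9,371,978.91
CAD 9,371,978.91 ÷ 1.24753 = USD 7,512,427.69
USD 7,512,427.69 ÷ 0.0530713 = MXN 141,553,489.17

MXN 141,553,489.17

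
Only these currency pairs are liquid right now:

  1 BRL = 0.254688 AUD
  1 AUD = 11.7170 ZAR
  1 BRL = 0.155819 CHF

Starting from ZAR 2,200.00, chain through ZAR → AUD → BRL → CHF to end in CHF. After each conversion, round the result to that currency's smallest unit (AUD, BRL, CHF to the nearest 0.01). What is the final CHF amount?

ZAR 2,200.00 ÷ 11.7170 = AUD 187.76
AUD 187.76 ÷ 0.254688 = BRL 737.22
BRL 737.22 × 0.155819 = CHF 114.87

CHF 114.87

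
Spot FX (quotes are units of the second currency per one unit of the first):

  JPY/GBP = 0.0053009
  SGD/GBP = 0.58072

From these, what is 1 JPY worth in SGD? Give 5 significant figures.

1 JPY × 0.0053009 = 0.0053009 GBP
0.0053009 GBP ÷ 0.58072 = 0.00912815 SGD

JPY/SGD = 0.0091282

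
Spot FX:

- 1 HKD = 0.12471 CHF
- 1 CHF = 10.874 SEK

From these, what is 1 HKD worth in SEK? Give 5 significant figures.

HKD/SEK = 1.3561

1 HKD × 0.12471 = 0.12471 CHF
0.12471 CHF × 10.874 = 1.3561 SEK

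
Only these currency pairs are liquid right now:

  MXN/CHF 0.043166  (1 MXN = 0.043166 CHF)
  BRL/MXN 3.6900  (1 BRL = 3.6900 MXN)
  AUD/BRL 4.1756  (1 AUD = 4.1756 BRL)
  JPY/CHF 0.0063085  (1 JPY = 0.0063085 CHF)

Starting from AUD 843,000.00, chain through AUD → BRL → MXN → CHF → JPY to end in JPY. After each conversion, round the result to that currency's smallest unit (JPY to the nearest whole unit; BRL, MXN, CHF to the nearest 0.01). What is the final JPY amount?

AUD 843,000.00 × 4.1756 = BRL 3,520,030.80
BRL 3,520,030.80 × 3.6900 = MXN 12,988,913.65
MXN 12,988,913.65 × 0.043166 = CHF 560,679.45
CHF 560,679.45 ÷ 0.0063085 = JPY 88,876,825

JPY 88,876,825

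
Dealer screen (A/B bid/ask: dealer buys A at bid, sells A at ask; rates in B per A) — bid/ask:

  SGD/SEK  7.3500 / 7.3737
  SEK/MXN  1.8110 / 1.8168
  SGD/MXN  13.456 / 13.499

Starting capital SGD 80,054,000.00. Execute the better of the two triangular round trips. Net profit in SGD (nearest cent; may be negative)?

Best loop SGD → MXN → SEK → SGD:
SGD 80,054,000.00 × 13.456 (sell SGD at bid) = MXN 1,077,206,624.00
MXN 1,077,206,624.00 ÷ 1.8168 (buy SEK at ask) = SEK 592,914,258.04
SEK 592,914,258.04 ÷ 7.3737 (buy SGD at ask) = SGD 80,409,327.48

Net profit: SGD 355,327.48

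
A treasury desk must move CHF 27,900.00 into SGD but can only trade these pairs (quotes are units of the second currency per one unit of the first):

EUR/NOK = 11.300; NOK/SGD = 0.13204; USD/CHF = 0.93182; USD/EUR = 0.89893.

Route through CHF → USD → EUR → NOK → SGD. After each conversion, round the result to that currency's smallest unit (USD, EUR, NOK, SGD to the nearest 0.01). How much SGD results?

SGD 40,158.91

CHF 27,900.00 ÷ 0.93182 = USD 29,941.40
USD 29,941.40 × 0.89893 = EUR 26,915.22
EUR 26,915.22 × 11.300 = NOK 304,141.99
NOK 304,141.99 × 0.13204 = SGD 40,158.91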